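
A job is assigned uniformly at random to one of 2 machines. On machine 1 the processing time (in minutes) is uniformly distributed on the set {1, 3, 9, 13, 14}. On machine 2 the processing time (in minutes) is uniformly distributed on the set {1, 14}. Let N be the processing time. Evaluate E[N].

31/4

E[N | machine 1] = (1+3+9+13+14)/5 = 8.
E[N | machine 2] = (1+14)/2 = 15/2.
By the law of total expectation,
E[N] = (1/2)·(8) + (1/2)·(15/2) = 31/4.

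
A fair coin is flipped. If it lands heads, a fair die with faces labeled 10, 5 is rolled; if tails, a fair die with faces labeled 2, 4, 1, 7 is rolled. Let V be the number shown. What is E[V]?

E[V | heads] = (10+5)/2 = 15/2.
E[V | tails] = (2+4+1+7)/4 = 7/2.
By the law of total expectation,
E[V] = (1/2)·(15/2) + (1/2)·(7/2) = 11/2.

11/2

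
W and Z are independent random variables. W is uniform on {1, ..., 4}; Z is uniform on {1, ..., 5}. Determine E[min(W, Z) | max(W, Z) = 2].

4/3

Outcomes with max(W, Z) = 2: (1,2), (2,1), (2,2), each with probability 1/20.
E[min(W, Z) | max(W, Z) = 2] = (1 + 1 + 2) / 3 = 4/3.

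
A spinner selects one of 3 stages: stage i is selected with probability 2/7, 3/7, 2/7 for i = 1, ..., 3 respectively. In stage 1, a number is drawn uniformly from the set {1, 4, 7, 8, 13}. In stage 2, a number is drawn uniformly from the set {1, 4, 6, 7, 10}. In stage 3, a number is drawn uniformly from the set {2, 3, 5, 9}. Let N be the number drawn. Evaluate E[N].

E[N | stage 1] = (1+4+7+8+13)/5 = 33/5.
E[N | stage 2] = (1+4+6+7+10)/5 = 28/5.
E[N | stage 3] = (2+3+5+9)/4 = 19/4.
E[N] = (2/7)·(33/5) + (3/7)·(28/5) + (2/7)·(19/4) = 79/14.

79/14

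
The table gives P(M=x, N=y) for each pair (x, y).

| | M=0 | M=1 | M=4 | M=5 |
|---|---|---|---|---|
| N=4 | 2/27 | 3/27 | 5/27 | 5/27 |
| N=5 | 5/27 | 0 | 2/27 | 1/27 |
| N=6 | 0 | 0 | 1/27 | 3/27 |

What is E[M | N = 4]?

P(N = 4) = 5/9.
Σ M·P over the event = 0·(2/27) + 1·(3/27) + 4·(5/27) + 5·(5/27) = 16/9.
E[M | N = 4] = (16/9) / (5/9) = 16/5.

16/5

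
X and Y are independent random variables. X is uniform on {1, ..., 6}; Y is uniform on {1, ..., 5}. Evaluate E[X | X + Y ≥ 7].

P(X + Y ≥ 7) = 1/2.
Summing X·P(x,y) over outcomes with X + Y ≥ 7 gives 7/3.
E[X | X + Y ≥ 7] = (7/3) / (1/2) = 14/3.

14/3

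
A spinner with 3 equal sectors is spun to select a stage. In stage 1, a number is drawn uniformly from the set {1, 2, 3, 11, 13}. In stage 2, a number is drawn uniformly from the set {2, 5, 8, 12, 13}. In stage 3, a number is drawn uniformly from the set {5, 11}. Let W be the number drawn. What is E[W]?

22/3

E[W | stage 1] = (1+2+3+11+13)/5 = 6.
E[W | stage 2] = (2+5+8+12+13)/5 = 8.
E[W | stage 3] = (5+11)/2 = 8.
E[W] = (1/3)·(6) + (1/3)·(8) + (1/3)·(8) = 22/3.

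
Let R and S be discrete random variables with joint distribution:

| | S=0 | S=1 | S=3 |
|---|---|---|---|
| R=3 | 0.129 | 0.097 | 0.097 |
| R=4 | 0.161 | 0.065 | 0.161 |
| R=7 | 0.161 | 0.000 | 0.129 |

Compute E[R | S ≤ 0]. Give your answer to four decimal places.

4.7849

P(S ≤ 0) = 0.451.
Summing R·P(R=x,S=y) over the conditioning event gives 2.158.
E[R | S ≤ 0] = (2.158) / (0.451) = 4.7849.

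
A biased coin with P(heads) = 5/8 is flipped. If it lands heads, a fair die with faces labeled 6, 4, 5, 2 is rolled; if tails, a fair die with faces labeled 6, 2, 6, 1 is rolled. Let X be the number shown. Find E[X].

E[X | heads] = (6+4+5+2)/4 = 17/4.
E[X | tails] = (6+2+6+1)/4 = 15/4.
E[X] = (5/8)·(17/4) + (3/8)·(15/4) = 65/16.

65/16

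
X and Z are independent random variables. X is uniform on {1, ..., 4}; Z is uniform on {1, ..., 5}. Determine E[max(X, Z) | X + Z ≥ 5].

P(X + Z ≥ 5) = 7/10.
Summing max(X,Z)·P(x,y) over outcomes with X + Z ≥ 5 gives 57/20.
E[max(X, Z) | X + Z ≥ 5] = (57/20) / (7/10) = 57/14.

57/14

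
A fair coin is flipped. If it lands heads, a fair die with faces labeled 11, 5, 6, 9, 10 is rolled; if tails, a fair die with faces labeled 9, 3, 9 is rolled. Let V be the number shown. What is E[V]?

38/5

E[V | heads] = (11+5+6+9+10)/5 = 41/5.
E[V | tails] = (9+3+9)/3 = 7.
E[V] = (1/2)·(41/5) + (1/2)·(7) = 38/5.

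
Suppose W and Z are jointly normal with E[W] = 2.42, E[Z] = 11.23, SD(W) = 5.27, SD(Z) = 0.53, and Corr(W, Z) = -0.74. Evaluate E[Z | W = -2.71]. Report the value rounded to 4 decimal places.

E[Z | W=x] = μ_Z + ρ(σ_Z/σ_W)(x − μ_W) for jointly normal variables.
E[Z | W=-2.71] = 11.23 + (-0.74)·(0.53/5.27)·(-2.71 − (2.42)) = 11.23 + (-0.074421)·(-5.13) = 11.6118.

11.6118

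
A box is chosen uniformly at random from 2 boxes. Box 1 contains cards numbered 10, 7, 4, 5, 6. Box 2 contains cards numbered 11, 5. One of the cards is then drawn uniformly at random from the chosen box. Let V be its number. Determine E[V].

36/5

E[V | box 1] = (10+7+4+5+6)/5 = 32/5.
E[V | box 2] = (11+5)/2 = 8.
E[V] = (1/2)·(32/5) + (1/2)·(8) = 36/5.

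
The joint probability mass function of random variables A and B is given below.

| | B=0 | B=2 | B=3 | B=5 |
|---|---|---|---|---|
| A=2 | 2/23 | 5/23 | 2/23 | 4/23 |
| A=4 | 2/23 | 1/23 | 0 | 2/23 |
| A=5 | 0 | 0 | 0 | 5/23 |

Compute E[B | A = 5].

P(A = 5) = 5/23.
Σ B·P over the event = 5·(5/23) = 25/23.
E[B | A = 5] = (25/23) / (5/23) = 5.

5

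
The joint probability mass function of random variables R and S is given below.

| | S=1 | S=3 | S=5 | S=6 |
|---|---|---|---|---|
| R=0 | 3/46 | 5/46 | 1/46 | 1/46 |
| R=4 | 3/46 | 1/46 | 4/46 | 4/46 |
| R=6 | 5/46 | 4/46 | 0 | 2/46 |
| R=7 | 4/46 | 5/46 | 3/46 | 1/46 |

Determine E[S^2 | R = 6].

P(R = 6) = 11/46.
Σ S^2·P over the event = 1·(5/46) + 9·(4/46) + 36·(2/46) = 113/46.
E[S^2 | R = 6] = (113/46) / (11/46) = 113/11.

113/11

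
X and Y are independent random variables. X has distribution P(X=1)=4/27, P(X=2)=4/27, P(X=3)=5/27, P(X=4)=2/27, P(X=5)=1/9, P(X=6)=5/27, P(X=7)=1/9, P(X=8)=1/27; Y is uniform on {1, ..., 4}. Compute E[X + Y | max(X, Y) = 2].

P(max(X, Y) = 2) = 1/9.
Summing (X+Y)·P(x,y) over outcomes with max(X, Y) = 2 gives 10/27.
E[X + Y | max(X, Y) = 2] = (10/27) / (1/9) = 10/3.

10/3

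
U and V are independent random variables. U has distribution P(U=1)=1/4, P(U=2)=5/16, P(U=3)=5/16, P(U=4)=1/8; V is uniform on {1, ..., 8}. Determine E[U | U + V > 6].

P(U + V > 6) = 69/128.
Summing U·P(x,y) over outcomes with U + V > 6 gives 175/128.
E[U | U + V > 6] = (175/128) / (69/128) = 175/69.

175/69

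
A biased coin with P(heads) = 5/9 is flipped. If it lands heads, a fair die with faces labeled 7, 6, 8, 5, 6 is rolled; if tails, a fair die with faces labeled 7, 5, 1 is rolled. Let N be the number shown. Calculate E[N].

148/27

E[N | heads] = (7+6+8+5+6)/5 = 32/5.
E[N | tails] = (7+5+1)/3 = 13/3.
E[N] = (5/9)·(32/5) + (4/9)·(13/3) = 148/27.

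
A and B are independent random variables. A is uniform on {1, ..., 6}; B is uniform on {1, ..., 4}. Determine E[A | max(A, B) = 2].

Outcomes with max(A, B) = 2: (1,2), (2,1), (2,2), each with probability 1/24.
E[A | max(A, B) = 2] = (1 + 2 + 2) / 3 = 5/3.

5/3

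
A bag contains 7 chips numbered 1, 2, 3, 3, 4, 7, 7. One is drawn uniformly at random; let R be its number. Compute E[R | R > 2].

P(R > 2) = 5/7.
Σ over the event: 3·2/7 + 4·1/7 + 7·2/7 = 24/7.
E[R | R > 2] = (24/7) / (5/7) = 24/5.

24/5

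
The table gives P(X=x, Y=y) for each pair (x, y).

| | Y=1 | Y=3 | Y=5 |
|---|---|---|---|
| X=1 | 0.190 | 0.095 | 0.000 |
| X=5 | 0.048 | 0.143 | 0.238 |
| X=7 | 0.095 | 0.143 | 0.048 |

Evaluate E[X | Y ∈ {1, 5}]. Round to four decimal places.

P(Y ∈ {1, 5}) = 0.619.
Σ X·P over the event = 1·(0.190) + 5·(0.048) + 5·(0.238) + 7·(0.095) + 7·(0.048) = 2.621.
E[X | Y ∈ {1, 5}] = (2.621) / (0.619) = 4.2342.

4.2342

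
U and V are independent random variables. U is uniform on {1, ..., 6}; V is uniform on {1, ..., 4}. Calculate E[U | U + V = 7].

Outcomes with U + V = 7: (3,4), (4,3), (5,2), (6,1), each with probability 1/24.
E[U | U + V = 7] = (3 + 4 + 5 + 6) / 4 = 9/2.

9/2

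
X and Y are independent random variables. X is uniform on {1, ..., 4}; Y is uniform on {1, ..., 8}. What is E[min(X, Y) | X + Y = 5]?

P(X + Y = 5) = 1/8.
Summing min(X,Y)·P(x,y) over outcomes with X + Y = 5 gives 3/16.
E[min(X, Y) | X + Y = 5] = (3/16) / (1/8) = 3/2.

3/2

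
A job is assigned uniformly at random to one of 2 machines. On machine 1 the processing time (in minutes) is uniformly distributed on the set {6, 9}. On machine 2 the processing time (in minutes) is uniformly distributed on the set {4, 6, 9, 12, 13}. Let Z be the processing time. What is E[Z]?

E[Z | machine 1] = (6+9)/2 = 15/2.
E[Z | machine 2] = (4+6+9+12+13)/5 = 44/5.
By the law of total expectation,
E[Z] = (1/2)·(15/2) + (1/2)·(44/5) = 163/20.

163/20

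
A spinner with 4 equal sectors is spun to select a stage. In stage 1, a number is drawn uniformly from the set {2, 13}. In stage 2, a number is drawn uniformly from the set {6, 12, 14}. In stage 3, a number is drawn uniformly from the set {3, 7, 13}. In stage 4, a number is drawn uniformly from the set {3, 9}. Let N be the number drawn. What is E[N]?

191/24

E[N | stage 1] = (2+13)/2 = 15/2.
E[N | stage 2] = (6+12+14)/3 = 32/3.
E[N | stage 3] = (3+7+13)/3 = 23/3.
E[N | stage 4] = (3+9)/2 = 6.
E[N] = (1/4)·(15/2) + (1/4)·(32/3) + (1/4)·(23/3) + (1/4)·(6) = 191/24.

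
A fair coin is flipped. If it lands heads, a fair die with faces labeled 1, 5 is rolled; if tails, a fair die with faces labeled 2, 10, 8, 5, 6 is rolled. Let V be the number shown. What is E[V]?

E[V | heads] = (1+5)/2 = 3.
E[V | tails] = (2+10+8+5+6)/5 = 31/5.
By the law of total expectation,
E[V] = (1/2)·(3) + (1/2)·(31/5) = 23/5.

23/5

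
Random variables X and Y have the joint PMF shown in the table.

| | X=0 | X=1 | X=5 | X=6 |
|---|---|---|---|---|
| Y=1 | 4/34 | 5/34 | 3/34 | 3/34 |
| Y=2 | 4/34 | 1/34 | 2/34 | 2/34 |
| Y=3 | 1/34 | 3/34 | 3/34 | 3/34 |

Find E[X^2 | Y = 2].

41/3

P(Y = 2) = 9/34.
Summing X^2·P(X=x,Y=y) over the conditioning event gives 123/34.
E[X^2 | Y = 2] = (123/34) / (9/34) = 41/3.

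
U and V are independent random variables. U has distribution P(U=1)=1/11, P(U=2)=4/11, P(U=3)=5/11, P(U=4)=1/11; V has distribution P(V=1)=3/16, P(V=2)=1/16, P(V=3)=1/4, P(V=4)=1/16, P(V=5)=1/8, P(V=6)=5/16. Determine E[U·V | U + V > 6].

P(U + V > 6) = 85/176.
Summing UV·P(x,y) over outcomes with U + V > 6 gives 617/88.
E[U·V | U + V > 6] = (617/88) / (85/176) = 1234/85.

1234/85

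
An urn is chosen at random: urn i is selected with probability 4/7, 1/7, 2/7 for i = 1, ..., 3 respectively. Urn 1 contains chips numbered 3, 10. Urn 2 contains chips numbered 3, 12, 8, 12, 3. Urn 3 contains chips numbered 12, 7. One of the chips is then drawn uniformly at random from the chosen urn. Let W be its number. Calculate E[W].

263/35

E[W | urn 1] = (3+10)/2 = 13/2.
E[W | urn 2] = (3+12+8+12+3)/5 = 38/5.
E[W | urn 3] = (12+7)/2 = 19/2.
E[W] = (4/7)·(13/2) + (1/7)·(38/5) + (2/7)·(19/2) = 263/35.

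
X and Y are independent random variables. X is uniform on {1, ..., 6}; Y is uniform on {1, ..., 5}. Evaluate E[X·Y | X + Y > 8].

137/6

Outcomes with X + Y > 8: (4,5), (5,4), (5,5), (6,3), (6,4), (6,5), each with probability 1/30.
E[X·Y | X + Y > 8] = (20 + 20 + 25 + 18 + 24 + 30) / 6 = 137/6.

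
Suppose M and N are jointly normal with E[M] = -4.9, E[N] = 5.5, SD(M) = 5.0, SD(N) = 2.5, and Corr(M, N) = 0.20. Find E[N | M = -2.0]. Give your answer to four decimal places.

5.7900

E[N | M=x] = μ_N + ρ(σ_N/σ_M)(x − μ_M) for jointly normal variables.
E[N | M=-2.0] = 5.5 + (0.20)·(2.5/5.0)·(-2.0 − (-4.9)) = 5.5 + (0.1)·(2.9) = 5.7900.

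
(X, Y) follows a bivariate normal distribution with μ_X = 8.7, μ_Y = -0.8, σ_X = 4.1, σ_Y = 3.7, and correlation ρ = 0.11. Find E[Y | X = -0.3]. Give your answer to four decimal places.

E[Y | X=x] = μ_Y + ρ(σ_Y/σ_X)(x − μ_X) for jointly normal variables.
E[Y | X=-0.3] = -0.8 + (0.11)·(3.7/4.1)·(-0.3 − (8.7)) = -0.8 + (0.099268)·(-9) = -1.6934.

-1.6934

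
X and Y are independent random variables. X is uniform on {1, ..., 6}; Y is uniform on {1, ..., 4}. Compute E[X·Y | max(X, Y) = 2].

Outcomes with max(X, Y) = 2: (1,2), (2,1), (2,2), each with probability 1/24.
E[X·Y | max(X, Y) = 2] = (2 + 2 + 4) / 3 = 8/3.

8/3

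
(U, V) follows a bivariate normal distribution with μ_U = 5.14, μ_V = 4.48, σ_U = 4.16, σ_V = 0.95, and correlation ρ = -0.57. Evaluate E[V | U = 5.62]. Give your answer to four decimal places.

4.4175

The regression of V on U has slope ρ·σ_V/σ_U and passes through (μ_U, μ_V).
E[V | U=5.62] = 4.48 + (-0.57)·(0.95/4.16)·(5.62 − (5.14)) = 4.48 + (-0.13017)·(0.48) = 4.4175.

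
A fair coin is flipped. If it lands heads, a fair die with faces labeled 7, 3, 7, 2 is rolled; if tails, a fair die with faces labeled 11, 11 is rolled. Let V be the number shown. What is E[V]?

E[V | heads] = (7+3+7+2)/4 = 19/4.
E[V | tails] = (11+11)/2 = 11.
By the law of total expectation,
E[V] = (1/2)·(19/4) + (1/2)·(11) = 63/8.

63/8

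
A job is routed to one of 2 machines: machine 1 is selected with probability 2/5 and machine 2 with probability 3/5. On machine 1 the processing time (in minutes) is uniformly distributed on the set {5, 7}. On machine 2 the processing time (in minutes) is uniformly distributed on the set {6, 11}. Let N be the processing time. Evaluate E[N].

15/2

E[N | machine 1] = (5+7)/2 = 6.
E[N | machine 2] = (6+11)/2 = 17/2.
E[N] = (2/5)·(6) + (3/5)·(17/2) = 15/2.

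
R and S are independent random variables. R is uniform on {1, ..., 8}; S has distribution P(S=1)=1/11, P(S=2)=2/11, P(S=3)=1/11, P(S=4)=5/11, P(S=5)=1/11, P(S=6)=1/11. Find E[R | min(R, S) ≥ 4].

P(min(R, S) ≥ 4) = 35/88.
Summing R·P(x,y) over outcomes with min(R, S) ≥ 4 gives 105/44.
E[R | min(R, S) ≥ 4] = (105/44) / (35/88) = 6.

6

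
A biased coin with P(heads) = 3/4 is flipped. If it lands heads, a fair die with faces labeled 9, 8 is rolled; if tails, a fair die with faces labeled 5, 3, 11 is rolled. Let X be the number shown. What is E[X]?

E[X | heads] = (9+8)/2 = 17/2.
E[X | tails] = (5+3+11)/3 = 19/3.
E[X] = (3/4)·(17/2) + (1/4)·(19/3) = 191/24.

191/24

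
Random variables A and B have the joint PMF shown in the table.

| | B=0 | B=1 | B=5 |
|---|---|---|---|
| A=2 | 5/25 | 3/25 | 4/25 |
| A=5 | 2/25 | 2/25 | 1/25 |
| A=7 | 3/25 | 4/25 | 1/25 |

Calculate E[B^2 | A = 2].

103/12

P(A = 2) = 12/25.
Σ B^2·P over the event = 0·(5/25) + 1·(3/25) + 25·(4/25) = 103/25.
E[B^2 | A = 2] = (103/25) / (12/25) = 103/12.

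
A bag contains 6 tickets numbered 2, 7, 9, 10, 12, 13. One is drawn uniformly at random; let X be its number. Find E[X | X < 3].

2

P(X < 3) = 1/6.
Σ over the event: 2·1/6 = 1/3.
E[X | X < 3] = (1/3) / (1/6) = 2.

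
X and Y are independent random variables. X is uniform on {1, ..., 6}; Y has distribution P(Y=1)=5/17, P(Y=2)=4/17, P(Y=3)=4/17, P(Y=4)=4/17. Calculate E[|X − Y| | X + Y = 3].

1

P(X + Y = 3) = 3/34.
Summing |X−Y|·P(x,y) over outcomes with X + Y = 3 gives 3/34.
E[|X − Y| | X + Y = 3] = (3/34) / (3/34) = 1.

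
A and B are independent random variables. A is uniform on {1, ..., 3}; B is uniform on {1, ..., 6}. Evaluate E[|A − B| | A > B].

4/3

Outcomes with A > B: (2,1), (3,1), (3,2), each with probability 1/18.
E[|A − B| | A > B] = (1 + 2 + 1) / 3 = 4/3.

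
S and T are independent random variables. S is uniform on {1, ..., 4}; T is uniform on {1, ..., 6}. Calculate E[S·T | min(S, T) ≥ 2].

P(min(S, T) ≥ 2) = 5/8.
Summing ST·P(x,y) over outcomes with min(S, T) ≥ 2 gives 15/2.
E[S·T | min(S, T) ≥ 2] = (15/2) / (5/8) = 12.

12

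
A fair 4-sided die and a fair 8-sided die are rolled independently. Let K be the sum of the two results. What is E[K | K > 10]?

34/3

P(K > 10) = 3/32.
Σ over the event: 11·1/16 + 12·1/32 = 17/16.
E[K | K > 10] = (17/16) / (3/32) = 34/3.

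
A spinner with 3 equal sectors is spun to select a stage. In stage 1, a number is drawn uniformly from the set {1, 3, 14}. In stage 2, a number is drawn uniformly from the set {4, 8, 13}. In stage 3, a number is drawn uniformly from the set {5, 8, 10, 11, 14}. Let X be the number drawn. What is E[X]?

E[X | stage 1] = (1+3+14)/3 = 6.
E[X | stage 2] = (4+8+13)/3 = 25/3.
E[X | stage 3] = (5+8+10+11+14)/5 = 48/5.
By the law of total expectation,
E[X] = (1/3)·(6) + (1/3)·(25/3) + (1/3)·(48/5) = 359/45.

359/45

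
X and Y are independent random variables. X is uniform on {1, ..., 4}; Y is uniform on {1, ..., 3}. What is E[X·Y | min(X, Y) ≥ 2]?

Outcomes with min(X, Y) ≥ 2: (2,2), (2,3), (3,2), (3,3), (4,2), (4,3), each with probability 1/12.
E[X·Y | min(X, Y) ≥ 2] = (4 + 6 + 6 + 9 + 8 + 12) / 6 = 15/2.

15/2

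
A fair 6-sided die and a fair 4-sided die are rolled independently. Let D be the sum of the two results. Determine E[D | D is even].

P(D is even) = 1/2.
Σ over the event: 2·1/24 + 4·1/8 + 6·1/6 + 8·1/8 + 10·1/24 = 3.
E[D | D is even] = (3) / (1/2) = 6.

6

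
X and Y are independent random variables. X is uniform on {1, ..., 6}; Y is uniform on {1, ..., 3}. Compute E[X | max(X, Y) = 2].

5/3

Outcomes with max(X, Y) = 2: (1,2), (2,1), (2,2), each with probability 1/18.
E[X | max(X, Y) = 2] = (1 + 2 + 2) / 3 = 5/3.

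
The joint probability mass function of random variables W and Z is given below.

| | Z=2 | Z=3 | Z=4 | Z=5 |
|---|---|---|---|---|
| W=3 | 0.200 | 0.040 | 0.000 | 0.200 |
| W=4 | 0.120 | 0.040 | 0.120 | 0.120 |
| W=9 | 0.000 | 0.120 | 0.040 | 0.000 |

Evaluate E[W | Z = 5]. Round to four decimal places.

P(Z = 5) = 0.320.
Σ W·P over the event = 3·(0.200) + 4·(0.120) = 1.080.
E[W | Z = 5] = (1.080) / (0.320) = 3.3750.

3.3750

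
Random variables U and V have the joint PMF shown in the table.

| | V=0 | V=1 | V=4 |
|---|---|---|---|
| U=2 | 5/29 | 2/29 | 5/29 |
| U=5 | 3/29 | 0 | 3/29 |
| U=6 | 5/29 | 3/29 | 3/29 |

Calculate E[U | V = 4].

43/11

P(V = 4) = 11/29.
Σ U·P over the event = 2·(5/29) + 5·(3/29) + 6·(3/29) = 43/29.
E[U | V = 4] = (43/29) / (11/29) = 43/11.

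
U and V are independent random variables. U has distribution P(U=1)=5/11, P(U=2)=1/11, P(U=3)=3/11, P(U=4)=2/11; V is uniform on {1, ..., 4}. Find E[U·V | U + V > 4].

P(U + V > 4) = 6/11.
Summing UV·P(x,y) over outcomes with U + V > 4 gives 195/44.
E[U·V | U + V > 4] = (195/44) / (6/11) = 65/8.

65/8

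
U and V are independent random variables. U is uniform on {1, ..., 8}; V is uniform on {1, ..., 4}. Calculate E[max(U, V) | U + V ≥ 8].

46/7

P(U + V ≥ 8) = 7/16.
Summing max(U,V)·P(x,y) over outcomes with U + V ≥ 8 gives 23/8.
E[max(U, V) | U + V ≥ 8] = (23/8) / (7/16) = 46/7.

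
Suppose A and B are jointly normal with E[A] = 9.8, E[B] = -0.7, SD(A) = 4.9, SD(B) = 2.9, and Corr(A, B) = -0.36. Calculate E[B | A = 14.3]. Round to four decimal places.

The regression of B on A has slope ρ·σ_B/σ_A and passes through (μ_A, μ_B).
E[B | A=14.3] = -0.7 + (-0.36)·(2.9/4.9)·(14.3 − (9.8)) = -0.7 + (-0.21306)·(4.5) = -1.6588.

-1.6588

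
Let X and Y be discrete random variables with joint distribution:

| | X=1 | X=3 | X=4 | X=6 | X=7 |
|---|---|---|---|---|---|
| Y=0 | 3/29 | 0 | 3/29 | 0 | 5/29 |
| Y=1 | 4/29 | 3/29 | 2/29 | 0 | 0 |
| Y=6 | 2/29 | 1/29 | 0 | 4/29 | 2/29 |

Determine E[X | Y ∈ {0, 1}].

P(Y ∈ {0, 1}) = 20/29.
Σ X·P over the event = 1·(3/29) + 1·(4/29) + 3·(3/29) + 4·(3/29) + 4·(2/29) + 7·(5/29) = 71/29.
E[X | Y ∈ {0, 1}] = (71/29) / (20/29) = 71/20.

71/20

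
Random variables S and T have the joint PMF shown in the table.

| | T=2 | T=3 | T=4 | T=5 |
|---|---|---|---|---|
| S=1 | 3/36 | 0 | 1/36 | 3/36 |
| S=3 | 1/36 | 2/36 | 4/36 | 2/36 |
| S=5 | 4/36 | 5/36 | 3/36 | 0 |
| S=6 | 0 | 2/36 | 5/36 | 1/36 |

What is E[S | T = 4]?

P(T = 4) = 13/36.
Σ S·P over the event = 1·(1/36) + 3·(4/36) + 5·(3/36) + 6·(5/36) = 29/18.
E[S | T = 4] = (29/18) / (13/36) = 58/13.

58/13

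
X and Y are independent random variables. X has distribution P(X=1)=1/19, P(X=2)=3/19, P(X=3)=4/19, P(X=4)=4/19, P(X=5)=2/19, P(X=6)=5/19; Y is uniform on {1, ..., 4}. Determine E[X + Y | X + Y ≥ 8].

201/23

P(X + Y ≥ 8) = 23/76.
Summing (X+Y)·P(x,y) over outcomes with X + Y ≥ 8 gives 201/76.
E[X + Y | X + Y ≥ 8] = (201/76) / (23/76) = 201/23.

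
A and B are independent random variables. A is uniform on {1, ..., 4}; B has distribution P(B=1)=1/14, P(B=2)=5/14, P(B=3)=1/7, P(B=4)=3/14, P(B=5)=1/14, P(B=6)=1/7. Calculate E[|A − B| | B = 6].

P(B = 6) = 1/7.
Summing |A−B|·P(x,y) over outcomes with B = 6 gives 1/2.
E[|A − B| | B = 6] = (1/2) / (1/7) = 7/2.

7/2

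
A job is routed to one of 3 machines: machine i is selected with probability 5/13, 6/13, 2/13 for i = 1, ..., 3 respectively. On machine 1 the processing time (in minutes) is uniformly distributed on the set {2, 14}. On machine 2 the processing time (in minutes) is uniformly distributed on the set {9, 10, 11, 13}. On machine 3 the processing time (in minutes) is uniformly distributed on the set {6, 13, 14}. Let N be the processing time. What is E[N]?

E[N | machine 1] = (2+14)/2 = 8.
E[N | machine 2] = (9+10+11+13)/4 = 43/4.
E[N | machine 3] = (6+13+14)/3 = 11.
E[N] = (5/13)·(8) + (6/13)·(43/4) + (2/13)·(11) = 253/26.

253/26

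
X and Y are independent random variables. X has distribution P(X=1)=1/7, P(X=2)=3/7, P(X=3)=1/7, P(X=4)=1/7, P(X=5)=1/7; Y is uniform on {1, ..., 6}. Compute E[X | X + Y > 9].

14/3

P(X + Y > 9) = 1/14.
Summing X·P(x,y) over outcomes with X + Y > 9 gives 1/3.
E[X | X + Y > 9] = (1/3) / (1/14) = 14/3.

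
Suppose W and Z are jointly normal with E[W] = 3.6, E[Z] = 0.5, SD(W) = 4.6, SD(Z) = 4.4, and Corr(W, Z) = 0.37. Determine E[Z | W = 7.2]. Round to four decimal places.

The regression of Z on W has slope ρ·σ_Z/σ_W and passes through (μ_W, μ_Z).
E[Z | W=7.2] = 0.5 + (0.37)·(4.4/4.6)·(7.2 − (3.6)) = 0.5 + (0.35391)·(3.6) = 1.7741.

1.7741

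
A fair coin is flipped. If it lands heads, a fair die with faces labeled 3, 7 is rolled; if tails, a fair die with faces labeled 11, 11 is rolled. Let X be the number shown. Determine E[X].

E[X | heads] = (3+7)/2 = 5.
E[X | tails] = (11+11)/2 = 11.
By the law of total expectation,
E[X] = (1/2)·(5) + (1/2)·(11) = 8.

8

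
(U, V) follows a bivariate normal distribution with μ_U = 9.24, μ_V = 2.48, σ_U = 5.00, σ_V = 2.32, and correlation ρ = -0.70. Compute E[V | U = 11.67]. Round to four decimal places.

1.6907

For a bivariate normal, E[V | U=x] = μ_V + ρ·(σ_V/σ_U)·(x − μ_U).
E[V | U=11.67] = 2.48 + (-0.70)·(2.32/5.00)·(11.67 − (9.24)) = 2.48 + (-0.3248)·(2.43) = 1.6907.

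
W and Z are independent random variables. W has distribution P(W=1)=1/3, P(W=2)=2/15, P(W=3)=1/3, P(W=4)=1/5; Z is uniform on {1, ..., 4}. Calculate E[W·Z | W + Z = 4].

19/6

P(W + Z = 4) = 1/5.
Summing WZ·P(x,y) over outcomes with W + Z = 4 gives 19/30.
E[W·Z | W + Z = 4] = (19/30) / (1/5) = 19/6.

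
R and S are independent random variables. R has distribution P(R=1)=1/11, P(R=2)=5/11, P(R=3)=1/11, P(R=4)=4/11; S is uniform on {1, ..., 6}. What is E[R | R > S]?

P(R > S) = 19/66.
Summing R·P(x,y) over outcomes with R > S gives 32/33.
E[R | R > S] = (32/33) / (19/66) = 64/19.

64/19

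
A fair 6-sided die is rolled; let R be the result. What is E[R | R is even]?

Given R is even, R is equally likely to be any of {2, 4, 6}.
E[R | R is even] = (2 + 4 + 6) / 3 = 4.

4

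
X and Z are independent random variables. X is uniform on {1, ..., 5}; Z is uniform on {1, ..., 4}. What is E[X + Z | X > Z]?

6

Outcomes with X > Z: (2,1), (3,1), (3,2), (4,1), (4,2), (4,3), (5,1), (5,2), (5,3), (5,4), each with probability 1/20.
E[X + Z | X > Z] = (3 + 4 + 5 + 5 + 6 + 7 + 6 + 7 + 8 + 9) / 10 = 6.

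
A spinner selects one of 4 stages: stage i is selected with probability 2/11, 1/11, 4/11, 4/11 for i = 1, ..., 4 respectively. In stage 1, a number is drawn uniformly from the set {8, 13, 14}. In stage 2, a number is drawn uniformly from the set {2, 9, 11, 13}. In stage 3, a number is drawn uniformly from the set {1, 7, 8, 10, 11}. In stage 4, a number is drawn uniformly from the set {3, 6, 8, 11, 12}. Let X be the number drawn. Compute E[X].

E[X | stage 1] = (8+13+14)/3 = 35/3.
E[X | stage 2] = (2+9+11+13)/4 = 35/4.
E[X | stage 3] = (1+7+8+10+11)/5 = 37/5.
E[X | stage 4] = (3+6+8+11+12)/5 = 8.
E[X] = (2/11)·(35/3) + (1/11)·(35/4) + (4/11)·(37/5) + (4/11)·(8) = 511/60.

511/60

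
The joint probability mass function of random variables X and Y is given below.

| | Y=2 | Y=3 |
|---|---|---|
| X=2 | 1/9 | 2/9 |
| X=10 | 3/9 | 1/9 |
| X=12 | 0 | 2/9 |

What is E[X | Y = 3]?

38/5

P(Y = 3) = 5/9.
Summing X·P(X=x,Y=y) over the conditioning event gives 38/9.
E[X | Y = 3] = (38/9) / (5/9) = 38/5.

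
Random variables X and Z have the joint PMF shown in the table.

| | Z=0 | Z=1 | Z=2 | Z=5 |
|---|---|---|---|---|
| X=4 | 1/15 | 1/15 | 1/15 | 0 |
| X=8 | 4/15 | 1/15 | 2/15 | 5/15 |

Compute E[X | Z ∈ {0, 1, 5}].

22/3

P(Z ∈ {0, 1, 5}) = 4/5.
Summing X·P(X=x,Z=y) over the conditioning event gives 88/15.
E[X | Z ∈ {0, 1, 5}] = (88/15) / (4/5) = 22/3.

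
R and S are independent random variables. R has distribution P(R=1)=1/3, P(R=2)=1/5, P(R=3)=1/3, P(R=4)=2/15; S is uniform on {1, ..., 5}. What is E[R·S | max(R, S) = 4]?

184/21

P(max(R, S) = 4) = 7/25.
Summing RS·P(x,y) over outcomes with max(R, S) = 4 gives 184/75.
E[R·S | max(R, S) = 4] = (184/75) / (7/25) = 184/21.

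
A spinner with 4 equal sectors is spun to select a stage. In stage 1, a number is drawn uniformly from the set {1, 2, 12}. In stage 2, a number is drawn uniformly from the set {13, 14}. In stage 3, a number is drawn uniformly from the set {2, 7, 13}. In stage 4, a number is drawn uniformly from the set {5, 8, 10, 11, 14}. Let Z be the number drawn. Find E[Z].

1063/120

E[Z | stage 1] = (1+2+12)/3 = 5.
E[Z | stage 2] = (13+14)/2 = 27/2.
E[Z | stage 3] = (2+7+13)/3 = 22/3.
E[Z | stage 4] = (5+8+10+11+14)/5 = 48/5.
By the law of total expectation,
E[Z] = (1/4)·(5) + (1/4)·(27/2) + (1/4)·(22/3) + (1/4)·(48/5) = 1063/120.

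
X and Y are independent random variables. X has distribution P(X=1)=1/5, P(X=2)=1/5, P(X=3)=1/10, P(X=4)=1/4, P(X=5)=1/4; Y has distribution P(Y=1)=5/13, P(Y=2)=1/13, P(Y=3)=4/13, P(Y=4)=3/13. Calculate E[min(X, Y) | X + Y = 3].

P(X + Y = 3) = 6/65.
Summing min(X,Y)·P(x,y) over outcomes with X + Y = 3 gives 6/65.
E[min(X, Y) | X + Y = 3] = (6/65) / (6/65) = 1.

1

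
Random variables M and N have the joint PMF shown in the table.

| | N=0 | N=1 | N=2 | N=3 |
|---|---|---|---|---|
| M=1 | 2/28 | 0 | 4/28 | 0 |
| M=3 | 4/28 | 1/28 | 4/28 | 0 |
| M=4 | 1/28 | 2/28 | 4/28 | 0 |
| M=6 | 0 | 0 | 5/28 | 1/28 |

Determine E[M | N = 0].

18/7

P(N = 0) = 1/4.
Σ M·P over the event = 1·(2/28) + 3·(4/28) + 4·(1/28) = 9/14.
E[M | N = 0] = (9/14) / (1/4) = 18/7.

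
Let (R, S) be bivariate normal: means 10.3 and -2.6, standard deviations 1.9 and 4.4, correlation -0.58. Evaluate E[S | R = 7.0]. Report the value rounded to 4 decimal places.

1.8324

For a bivariate normal, E[S | R=x] = μ_S + ρ·(σ_S/σ_R)·(x − μ_R).
E[S | R=7.0] = -2.6 + (-0.58)·(4.4/1.9)·(7.0 − (10.3)) = -2.6 + (-1.34316)·(-3.3) = 1.8324.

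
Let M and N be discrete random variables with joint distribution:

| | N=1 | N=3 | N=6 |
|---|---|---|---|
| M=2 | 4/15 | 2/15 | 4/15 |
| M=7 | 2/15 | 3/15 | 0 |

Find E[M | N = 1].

11/3

P(N = 1) = 2/5.
Σ M·P over the event = 2·(4/15) + 7·(2/15) = 22/15.
E[M | N = 1] = (22/15) / (2/5) = 11/3.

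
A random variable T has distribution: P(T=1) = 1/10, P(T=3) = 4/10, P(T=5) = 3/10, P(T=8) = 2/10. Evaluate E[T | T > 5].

8

P(T > 5) = 1/5.
Σ over the event: 8·1/5 = 8/5.
E[T | T > 5] = (8/5) / (1/5) = 8.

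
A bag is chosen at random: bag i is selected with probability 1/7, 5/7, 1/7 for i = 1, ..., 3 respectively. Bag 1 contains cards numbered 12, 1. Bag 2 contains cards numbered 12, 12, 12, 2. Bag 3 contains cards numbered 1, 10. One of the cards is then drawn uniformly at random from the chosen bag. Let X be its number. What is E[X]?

E[X | bag 1] = (12+1)/2 = 13/2.
E[X | bag 2] = (12+12+12+2)/4 = 19/2.
E[X | bag 3] = (1+10)/2 = 11/2.
E[X] = (1/7)·(13/2) + (5/7)·(19/2) + (1/7)·(11/2) = 17/2.

17/2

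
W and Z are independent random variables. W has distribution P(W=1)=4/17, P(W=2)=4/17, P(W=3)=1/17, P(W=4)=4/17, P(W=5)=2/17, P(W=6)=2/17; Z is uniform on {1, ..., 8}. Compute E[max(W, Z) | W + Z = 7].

P(W + Z = 7) = 1/8.
Summing max(W,Z)·P(x,y) over outcomes with W + Z = 7 gives 43/68.
E[max(W, Z) | W + Z = 7] = (43/68) / (1/8) = 86/17.

86/17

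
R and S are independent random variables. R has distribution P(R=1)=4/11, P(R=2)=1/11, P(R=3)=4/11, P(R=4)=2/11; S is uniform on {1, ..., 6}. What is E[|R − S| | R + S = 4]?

P(R + S = 4) = 3/22.
Summing |R−S|·P(x,y) over outcomes with R + S = 4 gives 8/33.
E[|R − S| | R + S = 4] = (8/33) / (3/22) = 16/9.

16/9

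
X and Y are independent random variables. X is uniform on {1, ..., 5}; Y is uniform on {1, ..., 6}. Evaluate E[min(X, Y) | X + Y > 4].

21/8

P(X + Y > 4) = 4/5.
Summing min(X,Y)·P(x,y) over outcomes with X + Y > 4 gives 21/10.
E[min(X, Y) | X + Y > 4] = (21/10) / (4/5) = 21/8.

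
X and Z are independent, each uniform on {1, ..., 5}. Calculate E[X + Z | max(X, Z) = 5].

P(max(X, Z) = 5) = 9/25.
Summing (X+Z)·P(x,y) over outcomes with max(X, Z) = 5 gives 14/5.
E[X + Z | max(X, Z) = 5] = (14/5) / (9/25) = 70/9.

70/9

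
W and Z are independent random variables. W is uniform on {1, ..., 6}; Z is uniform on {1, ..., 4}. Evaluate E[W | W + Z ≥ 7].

P(W + Z ≥ 7) = 5/12.
Summing W·P(x,y) over outcomes with W + Z ≥ 7 gives 25/12.
E[W | W + Z ≥ 7] = (25/12) / (5/12) = 5.

5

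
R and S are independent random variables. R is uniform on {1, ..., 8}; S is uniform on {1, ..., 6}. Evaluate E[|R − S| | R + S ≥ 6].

P(R + S ≥ 6) = 19/24.
Summing |R−S|·P(x,y) over outcomes with R + S ≥ 6 gives 13/6.
E[|R − S| | R + S ≥ 6] = (13/6) / (19/24) = 52/19.

52/19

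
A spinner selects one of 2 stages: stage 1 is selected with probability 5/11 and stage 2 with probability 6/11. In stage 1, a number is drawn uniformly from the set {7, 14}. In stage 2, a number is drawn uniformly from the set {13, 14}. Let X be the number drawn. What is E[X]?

E[X | stage 1] = (7+14)/2 = 21/2.
E[X | stage 2] = (13+14)/2 = 27/2.
E[X] = (5/11)·(21/2) + (6/11)·(27/2) = 267/22.

267/22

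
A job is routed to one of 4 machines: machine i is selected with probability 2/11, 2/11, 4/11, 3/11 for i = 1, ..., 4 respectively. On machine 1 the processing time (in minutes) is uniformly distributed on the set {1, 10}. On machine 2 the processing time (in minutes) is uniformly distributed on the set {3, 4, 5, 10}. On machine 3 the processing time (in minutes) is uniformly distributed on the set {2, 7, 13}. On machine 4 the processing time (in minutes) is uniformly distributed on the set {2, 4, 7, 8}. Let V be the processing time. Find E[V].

E[V | machine 1] = (1+10)/2 = 11/2.
E[V | machine 2] = (3+4+5+10)/4 = 11/2.
E[V | machine 3] = (2+7+13)/3 = 22/3.
E[V | machine 4] = (2+4+7+8)/4 = 21/4.
By the law of total expectation,
E[V] = (2/11)·(11/2) + (2/11)·(11/2) + (4/11)·(22/3) + (3/11)·(21/4) = 805/132.

805/132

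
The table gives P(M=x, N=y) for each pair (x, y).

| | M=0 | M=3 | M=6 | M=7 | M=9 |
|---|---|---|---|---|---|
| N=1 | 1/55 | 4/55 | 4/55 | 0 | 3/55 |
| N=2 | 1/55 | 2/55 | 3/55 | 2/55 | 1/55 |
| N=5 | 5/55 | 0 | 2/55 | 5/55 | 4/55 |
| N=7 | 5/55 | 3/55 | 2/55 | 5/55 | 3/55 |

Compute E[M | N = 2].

P(N = 2) = 9/55.
Σ M·P over the event = 0·(1/55) + 3·(2/55) + 6·(3/55) + 7·(2/55) + 9·(1/55) = 47/55.
E[M | N = 2] = (47/55) / (9/55) = 47/9.

47/9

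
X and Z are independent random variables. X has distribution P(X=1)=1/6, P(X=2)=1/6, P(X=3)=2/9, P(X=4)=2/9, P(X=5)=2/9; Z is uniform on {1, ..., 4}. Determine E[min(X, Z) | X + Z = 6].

2

P(X + Z = 6) = 5/24.
Summing min(X,Z)·P(x,y) over outcomes with X + Z = 6 gives 5/12.
E[min(X, Z) | X + Z = 6] = (5/12) / (5/24) = 2.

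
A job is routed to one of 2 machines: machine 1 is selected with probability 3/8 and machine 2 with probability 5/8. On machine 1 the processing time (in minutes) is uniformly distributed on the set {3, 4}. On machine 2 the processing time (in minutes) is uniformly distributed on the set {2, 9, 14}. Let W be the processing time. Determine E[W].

E[W | machine 1] = (3+4)/2 = 7/2.
E[W | machine 2] = (2+9+14)/3 = 25/3.
E[W] = (3/8)·(7/2) + (5/8)·(25/3) = 313/48.

313/48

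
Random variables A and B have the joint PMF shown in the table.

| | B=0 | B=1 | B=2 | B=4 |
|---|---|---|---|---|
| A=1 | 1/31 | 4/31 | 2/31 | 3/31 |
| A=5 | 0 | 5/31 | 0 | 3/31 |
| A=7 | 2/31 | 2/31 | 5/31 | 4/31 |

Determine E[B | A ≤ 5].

37/18

P(A ≤ 5) = 18/31.
Σ B·P over the event = 0·(1/31) + 1·(4/31) + 2·(2/31) + 4·(3/31) + 1·(5/31) + 4·(3/31) = 37/31.
E[B | A ≤ 5] = (37/31) / (18/31) = 37/18.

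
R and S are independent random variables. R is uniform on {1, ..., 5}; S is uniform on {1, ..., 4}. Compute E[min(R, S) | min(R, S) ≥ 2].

P(min(R, S) ≥ 2) = 3/5.
Summing min(R,S)·P(x,y) over outcomes with min(R, S) ≥ 2 gives 8/5.
E[min(R, S) | min(R, S) ≥ 2] = (8/5) / (3/5) = 8/3.

8/3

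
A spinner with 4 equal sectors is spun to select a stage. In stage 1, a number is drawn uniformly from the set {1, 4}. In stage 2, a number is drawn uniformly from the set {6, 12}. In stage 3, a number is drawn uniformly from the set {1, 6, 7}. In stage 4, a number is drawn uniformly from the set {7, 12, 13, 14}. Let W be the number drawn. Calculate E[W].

83/12

E[W | stage 1] = (1+4)/2 = 5/2.
E[W | stage 2] = (6+12)/2 = 9.
E[W | stage 3] = (1+6+7)/3 = 14/3.
E[W | stage 4] = (7+12+13+14)/4 = 23/2.
E[W] = (1/4)·(5/2) + (1/4)·(9) + (1/4)·(14/3) + (1/4)·(23/2) = 83/12.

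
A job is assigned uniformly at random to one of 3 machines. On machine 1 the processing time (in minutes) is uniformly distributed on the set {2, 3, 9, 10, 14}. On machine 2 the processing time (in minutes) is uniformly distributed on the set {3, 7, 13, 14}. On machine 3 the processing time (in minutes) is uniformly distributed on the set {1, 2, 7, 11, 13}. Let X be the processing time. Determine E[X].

473/60

E[X | machine 1] = (2+3+9+10+14)/5 = 38/5.
E[X | machine 2] = (3+7+13+14)/4 = 37/4.
E[X | machine 3] = (1+2+7+11+13)/5 = 34/5.
E[X] = (1/3)·(38/5) + (1/3)·(37/4) + (1/3)·(34/5) = 473/60.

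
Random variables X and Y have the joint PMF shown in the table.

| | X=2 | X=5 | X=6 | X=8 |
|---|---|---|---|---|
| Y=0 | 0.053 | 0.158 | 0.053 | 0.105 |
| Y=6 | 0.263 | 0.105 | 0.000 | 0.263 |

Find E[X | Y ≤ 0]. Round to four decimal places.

P(Y ≤ 0) = 0.369.
Summing X·P(X=x,Y=y) over the conditioning event gives 2.054.
E[X | Y ≤ 0] = (2.054) / (0.369) = 5.5664.

5.5664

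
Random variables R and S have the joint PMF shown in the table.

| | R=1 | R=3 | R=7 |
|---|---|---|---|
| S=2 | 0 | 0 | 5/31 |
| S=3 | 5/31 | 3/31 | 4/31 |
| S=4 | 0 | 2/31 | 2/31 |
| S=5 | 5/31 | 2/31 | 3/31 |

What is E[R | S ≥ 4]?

26/7

P(S ≥ 4) = 14/31.
Σ R·P over the event = 1·(5/31) + 3·(2/31) + 3·(2/31) + 7·(2/31) + 7·(3/31) = 52/31.
E[R | S ≥ 4] = (52/31) / (14/31) = 26/7.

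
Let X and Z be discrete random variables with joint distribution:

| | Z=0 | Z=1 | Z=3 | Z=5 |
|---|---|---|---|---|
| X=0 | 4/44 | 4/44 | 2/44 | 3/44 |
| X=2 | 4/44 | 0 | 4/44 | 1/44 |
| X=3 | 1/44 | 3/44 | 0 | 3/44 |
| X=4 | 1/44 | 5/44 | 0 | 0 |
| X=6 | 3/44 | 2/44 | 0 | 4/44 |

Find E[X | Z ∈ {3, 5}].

P(Z ∈ {3, 5}) = 17/44.
Summing X·P(X=x,Z=y) over the conditioning event gives 43/44.
E[X | Z ∈ {3, 5}] = (43/44) / (17/44) = 43/17.

43/17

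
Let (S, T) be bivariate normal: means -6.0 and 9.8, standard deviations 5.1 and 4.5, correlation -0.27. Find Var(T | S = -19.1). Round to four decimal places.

For a bivariate normal, Var(T | S=x) = σ_T²(1 − ρ²).
Var(T | S=-19.1) = (4.5)²·(1 − (-0.27)²) = 20.25·0.9271 = 18.7738.

18.7738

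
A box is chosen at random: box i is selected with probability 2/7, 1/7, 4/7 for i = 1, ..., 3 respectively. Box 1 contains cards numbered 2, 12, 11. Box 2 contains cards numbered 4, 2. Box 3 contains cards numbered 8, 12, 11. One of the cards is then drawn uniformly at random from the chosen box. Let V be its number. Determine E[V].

61/7

E[V | box 1] = (2+12+11)/3 = 25/3.
E[V | box 2] = (4+2)/2 = 3.
E[V | box 3] = (8+12+11)/3 = 31/3.
E[V] = (2/7)·(25/3) + (1/7)·(3) + (4/7)·(31/3) = 61/7.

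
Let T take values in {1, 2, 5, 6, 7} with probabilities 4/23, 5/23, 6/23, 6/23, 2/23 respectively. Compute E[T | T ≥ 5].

40/7

P(T ≥ 5) = 14/23.
Σ over the event: 5·6/23 + 6·6/23 + 7·2/23 = 80/23.
E[T | T ≥ 5] = (80/23) / (14/23) = 40/7.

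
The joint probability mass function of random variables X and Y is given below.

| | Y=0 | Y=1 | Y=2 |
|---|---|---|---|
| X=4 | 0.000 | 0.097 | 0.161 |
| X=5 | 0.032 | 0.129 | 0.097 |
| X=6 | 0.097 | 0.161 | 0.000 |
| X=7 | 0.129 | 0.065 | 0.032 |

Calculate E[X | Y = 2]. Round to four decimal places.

4.6655

P(Y = 2) = 0.290.
Σ X·P over the event = 4·(0.161) + 5·(0.097) + 7·(0.032) = 1.353.
E[X | Y = 2] = (1.353) / (0.290) = 4.6655.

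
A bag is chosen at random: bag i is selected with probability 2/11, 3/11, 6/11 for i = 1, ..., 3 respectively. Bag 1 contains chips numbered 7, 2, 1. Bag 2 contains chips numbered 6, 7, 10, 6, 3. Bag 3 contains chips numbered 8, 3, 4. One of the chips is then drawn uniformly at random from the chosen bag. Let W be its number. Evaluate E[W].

E[W | bag 1] = (7+2+1)/3 = 10/3.
E[W | bag 2] = (6+7+10+6+3)/5 = 32/5.
E[W | bag 3] = (8+3+4)/3 = 5.
E[W] = (2/11)·(10/3) + (3/11)·(32/5) + (6/11)·(5) = 838/165.

838/165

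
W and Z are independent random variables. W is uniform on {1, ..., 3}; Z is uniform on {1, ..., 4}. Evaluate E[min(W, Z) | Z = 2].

5/3

P(Z = 2) = 1/4.
Summing min(W,Z)·P(x,y) over outcomes with Z = 2 gives 5/12.
E[min(W, Z) | Z = 2] = (5/12) / (1/4) = 5/3.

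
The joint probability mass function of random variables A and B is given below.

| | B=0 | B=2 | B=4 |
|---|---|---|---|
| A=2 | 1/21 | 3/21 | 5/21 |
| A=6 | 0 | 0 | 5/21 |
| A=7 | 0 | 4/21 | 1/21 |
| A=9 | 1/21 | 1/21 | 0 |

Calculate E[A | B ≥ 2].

90/19

P(B ≥ 2) = 19/21.
Summing A·P(A=x,B=y) over the conditioning event gives 30/7.
E[A | B ≥ 2] = (30/7) / (19/21) = 90/19.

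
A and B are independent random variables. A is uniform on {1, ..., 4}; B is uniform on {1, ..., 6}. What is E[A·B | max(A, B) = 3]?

27/5

P(max(A, B) = 3) = 5/24.
Summing AB·P(x,y) over outcomes with max(A, B) = 3 gives 9/8.
E[A·B | max(A, B) = 3] = (9/8) / (5/24) = 27/5.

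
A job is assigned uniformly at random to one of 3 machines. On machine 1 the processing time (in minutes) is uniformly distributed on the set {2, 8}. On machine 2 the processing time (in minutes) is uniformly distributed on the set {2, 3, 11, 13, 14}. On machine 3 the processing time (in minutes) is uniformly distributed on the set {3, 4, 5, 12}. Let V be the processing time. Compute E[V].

98/15

E[V | machine 1] = (2+8)/2 = 5.
E[V | machine 2] = (2+3+11+13+14)/5 = 43/5.
E[V | machine 3] = (3+4+5+12)/4 = 6.
E[V] = (1/3)·(5) + (1/3)·(43/5) + (1/3)·(6) = 98/15.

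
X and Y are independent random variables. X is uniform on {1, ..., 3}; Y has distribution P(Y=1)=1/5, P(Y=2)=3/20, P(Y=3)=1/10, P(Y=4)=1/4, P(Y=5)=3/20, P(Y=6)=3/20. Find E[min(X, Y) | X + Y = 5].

3/2

P(X + Y = 5) = 1/6.
Summing min(X,Y)·P(x,y) over outcomes with X + Y = 5 gives 1/4.
E[min(X, Y) | X + Y = 5] = (1/4) / (1/6) = 3/2.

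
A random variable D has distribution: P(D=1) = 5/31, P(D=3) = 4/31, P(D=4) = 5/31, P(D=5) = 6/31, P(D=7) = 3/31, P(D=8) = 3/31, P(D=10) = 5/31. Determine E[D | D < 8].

88/23

P(D < 8) = 23/31.
Σ over the event: 1·5/31 + 3·4/31 + 4·5/31 + 5·6/31 + 7·3/31 = 88/31.
E[D | D < 8] = (88/31) / (23/31) = 88/23.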